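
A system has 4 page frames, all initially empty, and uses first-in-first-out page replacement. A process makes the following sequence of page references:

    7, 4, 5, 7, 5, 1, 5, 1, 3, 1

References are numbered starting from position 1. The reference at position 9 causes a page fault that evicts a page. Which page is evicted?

pos 1: 7 -> miss, frames (7)
pos 2: 4 -> miss, frames (7 4)
pos 3: 5 -> miss, frames (7 4 5)
pos 4: 7 -> hit
pos 5: 5 -> hit
pos 6: 1 -> miss, frames (7 4 5 1)
pos 7: 5 -> hit
pos 8: 1 -> hit
pos 9: 3 -> miss, evict 7, frames (4 5 1 3)
At position 9, page 7 is evicted.

7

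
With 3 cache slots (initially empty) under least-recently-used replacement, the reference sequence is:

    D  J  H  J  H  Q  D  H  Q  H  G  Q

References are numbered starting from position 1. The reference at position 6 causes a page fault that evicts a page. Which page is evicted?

D

pos 1: D -> fault, frames (D)
pos 2: J -> fault, frames (D J)
pos 3: H -> fault, frames (D J H)
pos 4: J -> hit
pos 5: H -> hit
pos 6: Q -> fault, evict D, frames (J H Q)
At position 6, page D is evicted.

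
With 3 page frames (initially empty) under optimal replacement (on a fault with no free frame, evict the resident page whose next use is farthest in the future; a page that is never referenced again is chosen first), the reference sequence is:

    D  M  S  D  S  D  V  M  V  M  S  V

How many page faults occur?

D: miss, frames [D]
M: miss, frames [D, M]
S: miss, frames [D, M, S]
D: hit
S: hit
D: hit
V: miss, evict D, frames [M, S, V]
M: hit
V: hit
M: hit
S: hit
V: hit
Page faults: 4.

4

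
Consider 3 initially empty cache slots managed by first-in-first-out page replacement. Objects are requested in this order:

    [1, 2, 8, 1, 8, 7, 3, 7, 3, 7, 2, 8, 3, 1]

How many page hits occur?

1 -> fault, frames (1)
2 -> fault, frames (1 2)
8 -> fault, frames (1 2 8)
1 -> hit
8 -> hit
7 -> fault, evict 1, frames (2 8 7)
3 -> fault, evict 2, frames (8 7 3)
7 -> hit
3 -> hit
7 -> hit
2 -> fault, evict 8, frames (7 3 2)
8 -> fault, evict 7, frames (3 2 8)
3 -> hit
1 -> fault, evict 3, frames (2 8 1)
Hits: 6.

6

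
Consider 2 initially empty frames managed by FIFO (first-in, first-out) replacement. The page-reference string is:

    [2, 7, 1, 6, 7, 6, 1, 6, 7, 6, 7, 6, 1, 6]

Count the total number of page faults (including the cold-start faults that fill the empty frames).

10

2 -> miss, frames {2}
7 -> miss, frames {2,7}
1 -> miss, evict 2, frames {7,1}
6 -> miss, evict 7, frames {1,6}
7 -> miss, evict 1, frames {6,7}
6 -> hit
1 -> miss, evict 6, frames {7,1}
6 -> miss, evict 7, frames {1,6}
7 -> miss, evict 1, frames {6,7}
6 -> hit
7 -> hit
6 -> hit
1 -> miss, evict 6, frames {7,1}
6 -> miss, evict 7, frames {1,6}
Page faults: 10.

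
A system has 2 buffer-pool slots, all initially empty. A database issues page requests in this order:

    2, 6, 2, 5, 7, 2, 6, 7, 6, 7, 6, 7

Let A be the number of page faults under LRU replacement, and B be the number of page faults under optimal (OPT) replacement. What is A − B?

Under LRU: F F . F F F F F . . . . → 7 faults.
Under OPT: F F . F F . F . . . . . → 5 faults.
A − B = 7 − 5 = 2.

2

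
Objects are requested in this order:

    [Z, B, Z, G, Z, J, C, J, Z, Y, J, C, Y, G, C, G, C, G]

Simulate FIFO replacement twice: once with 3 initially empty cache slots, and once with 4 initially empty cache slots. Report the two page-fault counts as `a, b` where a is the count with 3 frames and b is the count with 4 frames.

10, 8

3 frames: F F . F . F F . F F F F . F . . . . → 10 faults.
4 frames: F F . F . F F . F F . . . F . . . . → 8 faults.
8 < 10: adding a frame reduced faults, as is typical.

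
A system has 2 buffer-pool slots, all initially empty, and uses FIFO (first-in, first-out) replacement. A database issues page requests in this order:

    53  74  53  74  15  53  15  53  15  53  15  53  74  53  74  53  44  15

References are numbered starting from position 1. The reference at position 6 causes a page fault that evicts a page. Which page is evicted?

74

pos 1: 53: miss, frames {53}
pos 2: 74: miss, frames {53,74}
pos 3: 53: hit
pos 4: 74: hit
pos 5: 15: miss, evict 53, frames {74,15}
pos 6: 53: miss, evict 74, frames {15,53}
At position 6, page 74 is evicted.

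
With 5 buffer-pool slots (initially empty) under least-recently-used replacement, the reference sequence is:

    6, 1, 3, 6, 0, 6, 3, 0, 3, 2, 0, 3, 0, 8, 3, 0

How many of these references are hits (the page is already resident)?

10

6 → fault, frames [6]
1 → fault, frames [6, 1]
3 → fault, frames [6, 1, 3]
6 → hit
0 → fault, frames [1, 3, 6, 0]
6 → hit
3 → hit
0 → hit
3 → hit
2 → fault, frames [1, 6, 0, 3, 2]
0 → hit
3 → hit
0 → hit
8 → fault, evict 1, frames [6, 2, 3, 0, 8]
3 → hit
0 → hit
Hits: 10.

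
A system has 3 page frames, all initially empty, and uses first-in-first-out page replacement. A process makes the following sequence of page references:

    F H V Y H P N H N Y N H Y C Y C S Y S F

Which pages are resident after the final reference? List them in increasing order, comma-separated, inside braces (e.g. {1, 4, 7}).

{C, F, S}

F: fault, frames (F)
H: fault, frames (F H)
V: fault, frames (F H V)
Y: fault, evict F, frames (H V Y)
H: hit
P: fault, evict H, frames (V Y P)
N: fault, evict V, frames (Y P N)
H: fault, evict Y, frames (P N H)
N: hit
Y: fault, evict P, frames (N H Y)
N: hit
H: hit
Y: hit
C: fault, evict N, frames (H Y C)
Y: hit
C: hit
S: fault, evict H, frames (Y C S)
Y: hit
S: hit
F: fault, evict Y, frames (C S F)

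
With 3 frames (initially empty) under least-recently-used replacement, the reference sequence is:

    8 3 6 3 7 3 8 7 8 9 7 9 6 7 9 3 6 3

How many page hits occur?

8 → fault, frames (8)
3 → fault, frames (8 3)
6 → fault, frames (8 3 6)
3 → hit
7 → fault, evict 8, frames (6 3 7)
3 → hit
8 → fault, evict 6, frames (7 3 8)
7 → hit
8 → hit
9 → fault, evict 3, frames (7 8 9)
7 → hit
9 → hit
6 → fault, evict 8, frames (7 9 6)
7 → hit
9 → hit
3 → fault, evict 6, frames (7 9 3)
6 → fault, evict 7, frames (9 3 6)
3 → hit
Hits: 9.

9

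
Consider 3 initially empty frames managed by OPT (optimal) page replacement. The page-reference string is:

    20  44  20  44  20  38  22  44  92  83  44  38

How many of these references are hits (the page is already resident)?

20 → fault, frames (20)
44 → fault, frames (20 44)
20 → hit
44 → hit
20 → hit
38 → fault, frames (20 44 38)
22 → fault, evict 20, frames (44 38 22)
44 → hit
92 → fault, evict 22, frames (44 38 92)
83 → fault, evict 92, frames (44 38 83)
44 → hit
38 → hit
Hits: 6.

6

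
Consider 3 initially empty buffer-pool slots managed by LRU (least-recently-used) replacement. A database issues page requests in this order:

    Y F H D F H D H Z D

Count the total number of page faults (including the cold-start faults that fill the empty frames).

5

Y → miss, frames (Y)
F → miss, frames (Y F)
H → miss, frames (Y F H)
D → miss, evict Y, frames (F H D)
F → hit
H → hit
D → hit
H → hit
Z → miss, evict F, frames (D H Z)
D → hit
Page faults: 5.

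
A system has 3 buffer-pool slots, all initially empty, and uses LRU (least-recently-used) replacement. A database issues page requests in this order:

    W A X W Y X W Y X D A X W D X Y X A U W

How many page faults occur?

12

W → miss, frames (W)
A → miss, frames (W A)
X → miss, frames (W A X)
W → hit
Y → miss, evict A, frames (X W Y)
X → hit
W → hit
Y → hit
X → hit
D → miss, evict W, frames (Y X D)
A → miss, evict Y, frames (X D A)
X → hit
W → miss, evict D, frames (A X W)
D → miss, evict A, frames (X W D)
X → hit
Y → miss, evict W, frames (D X Y)
X → hit
A → miss, evict D, frames (Y X A)
U → miss, evict Y, frames (X A U)
W → miss, evict X, frames (A U W)
Page faults: 12.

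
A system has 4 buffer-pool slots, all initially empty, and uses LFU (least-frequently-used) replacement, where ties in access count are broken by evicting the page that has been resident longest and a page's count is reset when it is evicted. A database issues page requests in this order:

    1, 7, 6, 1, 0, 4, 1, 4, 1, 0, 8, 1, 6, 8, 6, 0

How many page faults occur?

9

1 -> miss, frames {1}
7 -> miss, frames {1,7}
6 -> miss, frames {1,7,6}
1 -> hit
0 -> miss, frames {1,7,6,0}
4 -> miss, evict 7, frames {1,6,0,4}
1 -> hit
4 -> hit
1 -> hit
0 -> hit
8 -> miss, evict 6, frames {1,0,4,8}
1 -> hit
6 -> miss, evict 8, frames {1,0,4,6}
8 -> miss, evict 6, frames {1,0,4,8}
6 -> miss, evict 8, frames {1,0,4,6}
0 -> hit
Page faults: 9.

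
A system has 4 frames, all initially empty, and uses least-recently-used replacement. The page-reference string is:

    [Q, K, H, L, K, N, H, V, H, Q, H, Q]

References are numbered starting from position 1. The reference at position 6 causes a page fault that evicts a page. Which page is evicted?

Q

pos 1: Q -> miss, frames (Q)
pos 2: K -> miss, frames (Q K)
pos 3: H -> miss, frames (Q K H)
pos 4: L -> miss, frames (Q K H L)
pos 5: K -> hit
pos 6: N -> miss, evict Q, frames (H L K N)
At position 6, page Q is evicted.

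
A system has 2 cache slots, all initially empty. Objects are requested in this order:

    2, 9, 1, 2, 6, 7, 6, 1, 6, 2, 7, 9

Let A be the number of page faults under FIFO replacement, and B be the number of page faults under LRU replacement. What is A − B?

Under FIFO: F F F F F F . F F F F F → 11 faults.
Under LRU: F F F F F F . F . F F F → 10 faults.
A − B = 11 − 10 = 1.

1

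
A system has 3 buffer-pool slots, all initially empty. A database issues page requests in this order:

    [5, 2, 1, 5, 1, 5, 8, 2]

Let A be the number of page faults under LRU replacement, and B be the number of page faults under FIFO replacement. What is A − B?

Under LRU: F F F . . . F F → 5 faults.
Under FIFO: F F F . . . F . → 4 faults.
A − B = 5 − 4 = 1.

1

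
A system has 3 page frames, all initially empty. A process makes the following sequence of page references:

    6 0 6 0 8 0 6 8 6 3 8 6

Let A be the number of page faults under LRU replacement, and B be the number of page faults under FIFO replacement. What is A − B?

-1

Under LRU: F F . . F . . . . F . . → 4 faults.
Under FIFO: F F . . F . . . . F . F → 5 faults.
A − B = 4 − 5 = -1.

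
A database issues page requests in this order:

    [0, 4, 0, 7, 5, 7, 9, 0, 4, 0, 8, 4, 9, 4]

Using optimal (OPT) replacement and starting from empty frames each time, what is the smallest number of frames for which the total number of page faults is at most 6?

4

f=1: 14 faults
f=2: 9 faults
f=3: 7 faults
f=4: 6 faults
f=5: 6 faults
f=6: 6 faults
Smallest f with faults ≤ 6 is 4.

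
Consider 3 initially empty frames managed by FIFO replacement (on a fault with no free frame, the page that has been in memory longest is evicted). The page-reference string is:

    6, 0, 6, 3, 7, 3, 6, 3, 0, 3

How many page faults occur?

6: fault, frames [6]
0: fault, frames [6, 0]
6: hit
3: fault, frames [6, 0, 3]
7: fault, evict 6, frames [0, 3, 7]
3: hit
6: fault, evict 0, frames [3, 7, 6]
3: hit
0: fault, evict 3, frames [7, 6, 0]
3: fault, evict 7, frames [6, 0, 3]
Page faults: 7.

7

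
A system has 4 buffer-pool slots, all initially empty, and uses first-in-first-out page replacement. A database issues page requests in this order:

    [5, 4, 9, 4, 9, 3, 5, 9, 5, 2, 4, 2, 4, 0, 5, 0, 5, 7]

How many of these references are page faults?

5 → fault, frames (5)
4 → fault, frames (5 4)
9 → fault, frames (5 4 9)
4 → hit
9 → hit
3 → fault, frames (5 4 9 3)
5 → hit
9 → hit
5 → hit
2 → fault, evict 5, frames (4 9 3 2)
4 → hit
2 → hit
4 → hit
0 → fault, evict 4, frames (9 3 2 0)
5 → fault, evict 9, frames (3 2 0 5)
0 → hit
5 → hit
7 → fault, evict 3, frames (2 0 5 7)
Page faults: 8.

8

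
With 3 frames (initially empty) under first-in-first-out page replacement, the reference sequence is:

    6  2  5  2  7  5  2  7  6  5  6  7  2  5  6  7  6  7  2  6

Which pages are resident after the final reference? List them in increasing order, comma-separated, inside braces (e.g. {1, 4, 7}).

{2, 6, 7}

6: fault, frames [6]
2: fault, frames [6, 2]
5: fault, frames [6, 2, 5]
2: hit
7: fault, evict 6, frames [2, 5, 7]
5: hit
2: hit
7: hit
6: fault, evict 2, frames [5, 7, 6]
5: hit
6: hit
7: hit
2: fault, evict 5, frames [7, 6, 2]
5: fault, evict 7, frames [6, 2, 5]
6: hit
7: fault, evict 6, frames [2, 5, 7]
6: fault, evict 2, frames [5, 7, 6]
7: hit
2: fault, evict 5, frames [7, 6, 2]
6: hit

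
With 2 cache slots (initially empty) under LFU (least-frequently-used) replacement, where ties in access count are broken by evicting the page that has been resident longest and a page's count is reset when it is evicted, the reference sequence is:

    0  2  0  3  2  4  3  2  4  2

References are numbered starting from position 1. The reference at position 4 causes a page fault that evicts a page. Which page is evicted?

pos 1: 0 -> miss, frames {0}
pos 2: 2 -> miss, frames {0,2}
pos 3: 0 -> hit
pos 4: 3 -> miss, evict 2, frames {0,3}
At position 4, page 2 is evicted.

2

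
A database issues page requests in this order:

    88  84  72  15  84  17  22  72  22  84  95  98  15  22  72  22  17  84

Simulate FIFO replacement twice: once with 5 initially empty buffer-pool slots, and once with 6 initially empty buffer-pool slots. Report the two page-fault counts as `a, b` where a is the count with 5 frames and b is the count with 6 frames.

5 frames: F F F F . F F . . . F F . . F . . F → 10 faults.
6 frames: F F F F . F F . . . F F . . . . . F → 9 faults.
9 < 10: adding a frame reduced faults, as is typical.

10, 9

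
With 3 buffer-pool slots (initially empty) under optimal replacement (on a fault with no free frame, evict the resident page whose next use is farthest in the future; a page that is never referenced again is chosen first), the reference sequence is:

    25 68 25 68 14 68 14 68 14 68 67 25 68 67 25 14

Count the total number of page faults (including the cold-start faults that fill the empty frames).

25: fault, frames {25}
68: fault, frames {25,68}
25: hit
68: hit
14: fault, frames {25,68,14}
68: hit
14: hit
68: hit
14: hit
68: hit
67: fault, evict 14, frames {25,68,67}
25: hit
68: hit
67: hit
25: hit
14: fault, evict 67, frames {25,68,14}
Page faults: 5.

5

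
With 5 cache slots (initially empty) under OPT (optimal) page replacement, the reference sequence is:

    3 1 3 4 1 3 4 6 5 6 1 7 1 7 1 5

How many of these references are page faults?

6

3: miss, frames [3]
1: miss, frames [3, 1]
3: hit
4: miss, frames [3, 1, 4]
1: hit
3: hit
4: hit
6: miss, frames [3, 1, 4, 6]
5: miss, frames [3, 1, 4, 6, 5]
6: hit
1: hit
7: miss, evict 6, frames [3, 1, 4, 5, 7]
1: hit
7: hit
1: hit
5: hit
Page faults: 6.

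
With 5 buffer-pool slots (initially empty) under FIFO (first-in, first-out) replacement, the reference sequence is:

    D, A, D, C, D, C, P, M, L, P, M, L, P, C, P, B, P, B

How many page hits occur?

D: miss, frames {D}
A: miss, frames {D,A}
D: hit
C: miss, frames {D,A,C}
D: hit
C: hit
P: miss, frames {D,A,C,P}
M: miss, frames {D,A,C,P,M}
L: miss, evict D, frames {A,C,P,M,L}
P: hit
M: hit
L: hit
P: hit
C: hit
P: hit
B: miss, evict A, frames {C,P,M,L,B}
P: hit
B: hit
Hits: 11.

11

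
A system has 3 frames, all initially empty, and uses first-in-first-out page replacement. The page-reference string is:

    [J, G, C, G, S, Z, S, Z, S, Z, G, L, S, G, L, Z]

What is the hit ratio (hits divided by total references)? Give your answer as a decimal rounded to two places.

0.44

J → miss, frames (J)
G → miss, frames (J G)
C → miss, frames (J G C)
G → hit
S → miss, evict J, frames (G C S)
Z → miss, evict G, frames (C S Z)
S → hit
Z → hit
S → hit
Z → hit
G → miss, evict C, frames (S Z G)
L → miss, evict S, frames (Z G L)
S → miss, evict Z, frames (G L S)
G → hit
L → hit
Z → miss, evict G, frames (L S Z)
Hits: 7 of 16 references → 7/16 = 0.4375.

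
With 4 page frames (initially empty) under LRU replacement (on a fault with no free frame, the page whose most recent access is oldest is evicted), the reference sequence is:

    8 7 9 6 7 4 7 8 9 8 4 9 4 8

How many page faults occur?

8 → fault, frames {8}
7 → fault, frames {8,7}
9 → fault, frames {8,7,9}
6 → fault, frames {8,7,9,6}
7 → hit
4 → fault, evict 8, frames {9,6,7,4}
7 → hit
8 → fault, evict 9, frames {6,4,7,8}
9 → fault, evict 6, frames {4,7,8,9}
8 → hit
4 → hit
9 → hit
4 → hit
8 → hit
Page faults: 7.

7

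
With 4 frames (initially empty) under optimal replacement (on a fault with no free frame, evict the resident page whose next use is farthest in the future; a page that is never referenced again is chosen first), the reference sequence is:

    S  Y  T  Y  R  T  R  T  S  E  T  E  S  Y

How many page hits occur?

9

S -> fault, frames {S}
Y -> fault, frames {S,Y}
T -> fault, frames {S,Y,T}
Y -> hit
R -> fault, frames {S,Y,T,R}
T -> hit
R -> hit
T -> hit
S -> hit
E -> fault, evict R, frames {S,Y,T,E}
T -> hit
E -> hit
S -> hit
Y -> hit
Hits: 9.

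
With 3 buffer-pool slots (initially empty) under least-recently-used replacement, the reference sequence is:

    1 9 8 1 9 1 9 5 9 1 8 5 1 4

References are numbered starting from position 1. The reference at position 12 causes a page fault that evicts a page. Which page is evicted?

pos 1: 1 → fault, frames {1}
pos 2: 9 → fault, frames {1,9}
pos 3: 8 → fault, frames {1,9,8}
pos 4: 1 → hit
pos 5: 9 → hit
pos 6: 1 → hit
pos 7: 9 → hit
pos 8: 5 → fault, evict 8, frames {1,9,5}
pos 9: 9 → hit
pos 10: 1 → hit
pos 11: 8 → fault, evict 5, frames {9,1,8}
pos 12: 5 → fault, evict 9, frames {1,8,5}
At position 12, page 9 is evicted.

9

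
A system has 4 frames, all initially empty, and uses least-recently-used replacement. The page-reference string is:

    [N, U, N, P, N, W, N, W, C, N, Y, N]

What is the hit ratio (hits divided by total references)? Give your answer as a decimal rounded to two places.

0.50

N → fault, frames {N}
U → fault, frames {N,U}
N → hit
P → fault, frames {U,N,P}
N → hit
W → fault, frames {U,P,N,W}
N → hit
W → hit
C → fault, evict U, frames {P,N,W,C}
N → hit
Y → fault, evict P, frames {W,C,N,Y}
N → hit
Hits: 6 of 12 references → 6/12 = 0.5000.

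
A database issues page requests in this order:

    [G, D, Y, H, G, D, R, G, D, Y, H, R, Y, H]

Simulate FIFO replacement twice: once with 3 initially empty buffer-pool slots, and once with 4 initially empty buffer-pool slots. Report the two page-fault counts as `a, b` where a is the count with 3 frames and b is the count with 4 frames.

3 frames: F F F F F F F . . F F . . . → 9 faults.
4 frames: F F F F . . F F F F F F . . → 10 faults.
10 > 9: adding a frame increased faults — Belady's anomaly.

9, 10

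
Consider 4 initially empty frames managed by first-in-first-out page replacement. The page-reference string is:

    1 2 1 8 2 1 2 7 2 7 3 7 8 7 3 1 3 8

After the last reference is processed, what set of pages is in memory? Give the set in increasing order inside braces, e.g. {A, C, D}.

{1, 3, 7, 8}

1: miss, frames {1}
2: miss, frames {1,2}
1: hit
8: miss, frames {1,2,8}
2: hit
1: hit
2: hit
7: miss, frames {1,2,8,7}
2: hit
7: hit
3: miss, evict 1, frames {2,8,7,3}
7: hit
8: hit
7: hit
3: hit
1: miss, evict 2, frames {8,7,3,1}
3: hit
8: hit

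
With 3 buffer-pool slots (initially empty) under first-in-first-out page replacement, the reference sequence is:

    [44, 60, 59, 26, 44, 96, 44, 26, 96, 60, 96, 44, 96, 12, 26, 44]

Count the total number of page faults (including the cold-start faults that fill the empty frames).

44 → fault, frames {44}
60 → fault, frames {44,60}
59 → fault, frames {44,60,59}
26 → fault, evict 44, frames {60,59,26}
44 → fault, evict 60, frames {59,26,44}
96 → fault, evict 59, frames {26,44,96}
44 → hit
26 → hit
96 → hit
60 → fault, evict 26, frames {44,96,60}
96 → hit
44 → hit
96 → hit
12 → fault, evict 44, frames {96,60,12}
26 → fault, evict 96, frames {60,12,26}
44 → fault, evict 60, frames {12,26,44}
Page faults: 10.

10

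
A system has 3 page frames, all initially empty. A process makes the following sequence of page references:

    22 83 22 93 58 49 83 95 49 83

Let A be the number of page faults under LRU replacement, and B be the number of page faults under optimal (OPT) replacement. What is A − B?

Under LRU: F F . F F F F F . . → 7 faults.
Under OPT: F F . F F F . F . . → 6 faults.
A − B = 7 − 6 = 1.

1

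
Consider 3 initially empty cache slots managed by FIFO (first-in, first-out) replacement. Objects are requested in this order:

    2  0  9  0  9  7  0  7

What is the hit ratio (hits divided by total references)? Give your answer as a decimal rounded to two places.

2: fault, frames [2]
0: fault, frames [2, 0]
9: fault, frames [2, 0, 9]
0: hit
9: hit
7: fault, evict 2, frames [0, 9, 7]
0: hit
7: hit
Hits: 4 of 8 references → 4/8 = 0.5000.

0.50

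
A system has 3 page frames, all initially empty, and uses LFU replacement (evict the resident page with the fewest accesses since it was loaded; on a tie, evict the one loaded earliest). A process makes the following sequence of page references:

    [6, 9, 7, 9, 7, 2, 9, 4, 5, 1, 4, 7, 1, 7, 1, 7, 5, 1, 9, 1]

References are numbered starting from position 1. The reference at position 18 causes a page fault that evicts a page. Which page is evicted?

pos 1: 6 → fault, frames {6}
pos 2: 9 → fault, frames {6,9}
pos 3: 7 → fault, frames {6,9,7}
pos 4: 9 → hit
pos 5: 7 → hit
pos 6: 2 → fault, evict 6, frames {9,7,2}
pos 7: 9 → hit
pos 8: 4 → fault, evict 2, frames {9,7,4}
pos 9: 5 → fault, evict 4, frames {9,7,5}
pos 10: 1 → fault, evict 5, frames {9,7,1}
pos 11: 4 → fault, evict 1, frames {9,7,4}
pos 12: 7 → hit
pos 13: 1 → fault, evict 4, frames {9,7,1}
pos 14: 7 → hit
pos 15: 1 → hit
pos 16: 7 → hit
pos 17: 5 → fault, evict 1, frames {9,7,5}
pos 18: 1 → fault, evict 5, frames {9,7,1}
At position 18, page 5 is evicted.

5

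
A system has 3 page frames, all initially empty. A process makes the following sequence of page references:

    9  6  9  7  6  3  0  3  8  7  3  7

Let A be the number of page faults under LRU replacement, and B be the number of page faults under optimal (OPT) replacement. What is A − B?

1

Under LRU: F F . F . F F . F F . . → 7 faults.
Under OPT: F F . F . F F . F . . . → 6 faults.
A − B = 7 − 6 = 1.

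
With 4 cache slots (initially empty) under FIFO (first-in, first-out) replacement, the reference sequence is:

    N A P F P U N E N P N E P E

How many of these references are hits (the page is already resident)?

N: fault, frames (N)
A: fault, frames (N A)
P: fault, frames (N A P)
F: fault, frames (N A P F)
P: hit
U: fault, evict N, frames (A P F U)
N: fault, evict A, frames (P F U N)
E: fault, evict P, frames (F U N E)
N: hit
P: fault, evict F, frames (U N E P)
N: hit
E: hit
P: hit
E: hit
Hits: 6.

6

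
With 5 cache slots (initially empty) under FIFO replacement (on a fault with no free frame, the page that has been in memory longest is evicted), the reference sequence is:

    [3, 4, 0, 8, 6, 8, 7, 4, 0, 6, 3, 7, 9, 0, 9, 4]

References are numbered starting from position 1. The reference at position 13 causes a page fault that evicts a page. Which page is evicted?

0

pos 1: 3 → miss, frames [3]
pos 2: 4 → miss, frames [3, 4]
pos 3: 0 → miss, frames [3, 4, 0]
pos 4: 8 → miss, frames [3, 4, 0, 8]
pos 5: 6 → miss, frames [3, 4, 0, 8, 6]
pos 6: 8 → hit
pos 7: 7 → miss, evict 3, frames [4, 0, 8, 6, 7]
pos 8: 4 → hit
pos 9: 0 → hit
pos 10: 6 → hit
pos 11: 3 → miss, evict 4, frames [0, 8, 6, 7, 3]
pos 12: 7 → hit
pos 13: 9 → miss, evict 0, frames [8, 6, 7, 3, 9]
At position 13, page 0 is evicted.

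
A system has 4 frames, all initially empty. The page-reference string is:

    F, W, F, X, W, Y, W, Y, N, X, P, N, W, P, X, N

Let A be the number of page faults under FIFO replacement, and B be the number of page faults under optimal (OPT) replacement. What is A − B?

Under FIFO: F F . F . F . . F . F . F . F . → 8 faults.
Under OPT: F F . F . F . . F . F . . . . . → 6 faults.
A − B = 8 − 6 = 2.

2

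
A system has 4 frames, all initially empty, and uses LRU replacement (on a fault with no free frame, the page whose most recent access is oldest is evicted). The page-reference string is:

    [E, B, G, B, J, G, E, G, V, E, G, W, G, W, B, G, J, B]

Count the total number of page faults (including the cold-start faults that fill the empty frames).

8

E: fault, frames [E]
B: fault, frames [E, B]
G: fault, frames [E, B, G]
B: hit
J: fault, frames [E, G, B, J]
G: hit
E: hit
G: hit
V: fault, evict B, frames [J, E, G, V]
E: hit
G: hit
W: fault, evict J, frames [V, E, G, W]
G: hit
W: hit
B: fault, evict V, frames [E, G, W, B]
G: hit
J: fault, evict E, frames [W, B, G, J]
B: hit
Page faults: 8.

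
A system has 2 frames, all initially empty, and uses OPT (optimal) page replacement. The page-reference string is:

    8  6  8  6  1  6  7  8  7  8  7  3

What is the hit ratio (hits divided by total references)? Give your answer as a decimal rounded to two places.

8 -> miss, frames [8]
6 -> miss, frames [8, 6]
8 -> hit
6 -> hit
1 -> miss, evict 8, frames [6, 1]
6 -> hit
7 -> miss, evict 1, frames [6, 7]
8 -> miss, evict 6, frames [7, 8]
7 -> hit
8 -> hit
7 -> hit
3 -> miss, evict 8, frames [7, 3]
Hits: 6 of 12 references → 6/12 = 0.5000.

0.50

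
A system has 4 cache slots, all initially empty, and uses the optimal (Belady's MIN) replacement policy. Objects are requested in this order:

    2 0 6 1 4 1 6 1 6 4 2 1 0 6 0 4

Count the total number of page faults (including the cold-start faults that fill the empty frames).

6

2 → fault, frames {2}
0 → fault, frames {2,0}
6 → fault, frames {2,0,6}
1 → fault, frames {2,0,6,1}
4 → fault, evict 0, frames {2,6,1,4}
1 → hit
6 → hit
1 → hit
6 → hit
4 → hit
2 → hit
1 → hit
0 → fault, evict 1, frames {2,6,4,0}
6 → hit
0 → hit
4 → hit
Page faults: 6.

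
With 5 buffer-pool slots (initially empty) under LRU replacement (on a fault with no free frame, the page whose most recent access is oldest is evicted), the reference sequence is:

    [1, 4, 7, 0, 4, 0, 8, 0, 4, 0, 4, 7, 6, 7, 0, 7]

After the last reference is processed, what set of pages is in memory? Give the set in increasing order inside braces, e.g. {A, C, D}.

{0, 4, 6, 7, 8}

1: miss, frames (1)
4: miss, frames (1 4)
7: miss, frames (1 4 7)
0: miss, frames (1 4 7 0)
4: hit
0: hit
8: miss, frames (1 7 4 0 8)
0: hit
4: hit
0: hit
4: hit
7: hit
6: miss, evict 1, frames (8 0 4 7 6)
7: hit
0: hit
7: hit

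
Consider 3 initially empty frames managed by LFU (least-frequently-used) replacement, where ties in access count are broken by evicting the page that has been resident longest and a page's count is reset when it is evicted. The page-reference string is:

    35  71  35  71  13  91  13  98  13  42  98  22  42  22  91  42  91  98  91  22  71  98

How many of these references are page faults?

19

35 → miss, frames (35)
71 → miss, frames (35 71)
35 → hit
71 → hit
13 → miss, frames (35 71 13)
91 → miss, evict 13, frames (35 71 91)
13 → miss, evict 91, frames (35 71 13)
98 → miss, evict 13, frames (35 71 98)
13 → miss, evict 98, frames (35 71 13)
42 → miss, evict 13, frames (35 71 42)
98 → miss, evict 42, frames (35 71 98)
22 → miss, evict 98, frames (35 71 22)
42 → miss, evict 22, frames (35 71 42)
22 → miss, evict 42, frames (35 71 22)
91 → miss, evict 22, frames (35 71 91)
42 → miss, evict 91, frames (35 71 42)
91 → miss, evict 42, frames (35 71 91)
98 → miss, evict 91, frames (35 71 98)
91 → miss, evict 98, frames (35 71 91)
22 → miss, evict 91, frames (35 71 22)
71 → hit
98 → miss, evict 22, frames (35 71 98)
Page faults: 19.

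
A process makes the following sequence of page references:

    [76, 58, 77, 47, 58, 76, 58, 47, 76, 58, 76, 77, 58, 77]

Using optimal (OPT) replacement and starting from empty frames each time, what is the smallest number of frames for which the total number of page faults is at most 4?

f=1: 14 faults
f=2: 8 faults
f=3: 5 faults
f=4: 4 faults
Smallest f with faults ≤ 4 is 4.

4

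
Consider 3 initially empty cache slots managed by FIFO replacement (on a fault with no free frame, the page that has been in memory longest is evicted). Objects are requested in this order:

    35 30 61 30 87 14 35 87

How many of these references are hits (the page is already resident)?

35 -> fault, frames [35]
30 -> fault, frames [35, 30]
61 -> fault, frames [35, 30, 61]
30 -> hit
87 -> fault, evict 35, frames [30, 61, 87]
14 -> fault, evict 30, frames [61, 87, 14]
35 -> fault, evict 61, frames [87, 14, 35]
87 -> hit
Hits: 2.

2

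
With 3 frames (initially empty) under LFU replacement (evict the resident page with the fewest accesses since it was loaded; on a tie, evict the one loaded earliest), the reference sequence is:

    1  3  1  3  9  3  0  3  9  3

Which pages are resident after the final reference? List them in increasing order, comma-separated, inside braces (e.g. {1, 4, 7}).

{1, 3, 9}

1 → fault, frames {1}
3 → fault, frames {1,3}
1 → hit
3 → hit
9 → fault, frames {1,3,9}
3 → hit
0 → fault, evict 9, frames {1,3,0}
3 → hit
9 → fault, evict 0, frames {1,3,9}
3 → hit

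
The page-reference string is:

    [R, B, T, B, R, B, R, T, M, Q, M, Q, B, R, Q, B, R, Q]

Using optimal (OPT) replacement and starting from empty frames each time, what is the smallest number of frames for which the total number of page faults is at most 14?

2

f=1: 18 faults
f=2: 11 faults
f=3: 6 faults
f=4: 5 faults
f=5: 5 faults
Smallest f with faults ≤ 14 is 2.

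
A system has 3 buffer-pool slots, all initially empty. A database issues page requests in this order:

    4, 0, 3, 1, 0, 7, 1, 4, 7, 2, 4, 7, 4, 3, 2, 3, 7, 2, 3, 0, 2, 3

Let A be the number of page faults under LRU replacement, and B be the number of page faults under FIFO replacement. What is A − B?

Under LRU: F F F F . F . F . F . . . F F . F . . F . . → 11 faults.
Under FIFO: F F F F . F . F . F . . . F . . F . . F F F → 12 faults.
A − B = 11 − 12 = -1.

-1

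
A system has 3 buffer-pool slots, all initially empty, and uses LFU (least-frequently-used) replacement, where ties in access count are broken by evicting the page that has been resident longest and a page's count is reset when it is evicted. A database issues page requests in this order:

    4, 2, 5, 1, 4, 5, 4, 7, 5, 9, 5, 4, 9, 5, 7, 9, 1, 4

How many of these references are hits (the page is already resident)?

4 -> fault, frames [4]
2 -> fault, frames [4, 2]
5 -> fault, frames [4, 2, 5]
1 -> fault, evict 4, frames [2, 5, 1]
4 -> fault, evict 2, frames [5, 1, 4]
5 -> hit
4 -> hit
7 -> fault, evict 1, frames [5, 4, 7]
5 -> hit
9 -> fault, evict 7, frames [5, 4, 9]
5 -> hit
4 -> hit
9 -> hit
5 -> hit
7 -> fault, evict 9, frames [5, 4, 7]
9 -> fault, evict 7, frames [5, 4, 9]
1 -> fault, evict 9, frames [5, 4, 1]
4 -> hit
Hits: 8.

8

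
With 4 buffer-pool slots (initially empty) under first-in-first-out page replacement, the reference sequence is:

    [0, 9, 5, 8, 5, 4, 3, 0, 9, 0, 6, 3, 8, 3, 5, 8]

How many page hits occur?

0 → fault, frames [0]
9 → fault, frames [0, 9]
5 → fault, frames [0, 9, 5]
8 → fault, frames [0, 9, 5, 8]
5 → hit
4 → fault, evict 0, frames [9, 5, 8, 4]
3 → fault, evict 9, frames [5, 8, 4, 3]
0 → fault, evict 5, frames [8, 4, 3, 0]
9 → fault, evict 8, frames [4, 3, 0, 9]
0 → hit
6 → fault, evict 4, frames [3, 0, 9, 6]
3 → hit
8 → fault, evict 3, frames [0, 9, 6, 8]
3 → fault, evict 0, frames [9, 6, 8, 3]
5 → fault, evict 9, frames [6, 8, 3, 5]
8 → hit
Hits: 4.

4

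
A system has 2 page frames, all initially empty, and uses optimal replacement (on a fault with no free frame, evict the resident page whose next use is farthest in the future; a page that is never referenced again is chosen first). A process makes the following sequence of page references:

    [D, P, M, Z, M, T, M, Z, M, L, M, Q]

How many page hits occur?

D → fault, frames [D]
P → fault, frames [D, P]
M → fault, evict P, frames [D, M]
Z → fault, evict D, frames [M, Z]
M → hit
T → fault, evict Z, frames [M, T]
M → hit
Z → fault, evict T, frames [M, Z]
M → hit
L → fault, evict Z, frames [M, L]
M → hit
Q → fault, evict L, frames [M, Q]
Hits: 4.

4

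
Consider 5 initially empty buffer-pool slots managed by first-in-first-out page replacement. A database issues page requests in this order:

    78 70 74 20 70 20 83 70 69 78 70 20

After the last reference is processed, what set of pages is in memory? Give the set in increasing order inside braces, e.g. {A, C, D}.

{20, 69, 70, 78, 83}

78 -> fault, frames (78)
70 -> fault, frames (78 70)
74 -> fault, frames (78 70 74)
20 -> fault, frames (78 70 74 20)
70 -> hit
20 -> hit
83 -> fault, frames (78 70 74 20 83)
70 -> hit
69 -> fault, evict 78, frames (70 74 20 83 69)
78 -> fault, evict 70, frames (74 20 83 69 78)
70 -> fault, evict 74, frames (20 83 69 78 70)
20 -> hit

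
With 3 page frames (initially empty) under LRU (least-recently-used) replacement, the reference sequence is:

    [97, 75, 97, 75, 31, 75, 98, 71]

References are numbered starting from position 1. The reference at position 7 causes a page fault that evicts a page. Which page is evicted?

pos 1: 97 -> fault, frames (97)
pos 2: 75 -> fault, frames (97 75)
pos 3: 97 -> hit
pos 4: 75 -> hit
pos 5: 31 -> fault, frames (97 75 31)
pos 6: 75 -> hit
pos 7: 98 -> fault, evict 97, frames (31 75 98)
At position 7, page 97 is evicted.

97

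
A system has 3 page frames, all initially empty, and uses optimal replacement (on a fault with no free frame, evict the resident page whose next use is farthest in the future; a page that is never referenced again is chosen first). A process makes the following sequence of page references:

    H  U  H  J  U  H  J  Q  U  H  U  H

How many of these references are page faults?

4

H: fault, frames (H)
U: fault, frames (H U)
H: hit
J: fault, frames (H U J)
U: hit
H: hit
J: hit
Q: fault, evict J, frames (H U Q)
U: hit
H: hit
U: hit
H: hit
Page faults: 4.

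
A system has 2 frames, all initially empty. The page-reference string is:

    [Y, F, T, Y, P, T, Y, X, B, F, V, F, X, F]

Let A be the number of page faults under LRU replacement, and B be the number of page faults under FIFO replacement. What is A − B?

Under LRU: F F F F F F F F F F F . F . → 12 faults.
Under FIFO: F F F F F F F F F F F . F F → 13 faults.
A − B = 12 − 13 = -1.

-1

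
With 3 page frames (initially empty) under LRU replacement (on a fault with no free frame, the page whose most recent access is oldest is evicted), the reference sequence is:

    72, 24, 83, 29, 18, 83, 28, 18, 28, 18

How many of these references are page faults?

6

72 → miss, frames {72}
24 → miss, frames {72,24}
83 → miss, frames {72,24,83}
29 → miss, evict 72, frames {24,83,29}
18 → miss, evict 24, frames {83,29,18}
83 → hit
28 → miss, evict 29, frames {18,83,28}
18 → hit
28 → hit
18 → hit
Page faults: 6.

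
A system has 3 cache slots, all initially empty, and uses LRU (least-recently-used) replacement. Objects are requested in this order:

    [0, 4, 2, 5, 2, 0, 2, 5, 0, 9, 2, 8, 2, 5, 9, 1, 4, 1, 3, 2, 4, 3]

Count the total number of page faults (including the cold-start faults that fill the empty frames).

15

0: miss, frames (0)
4: miss, frames (0 4)
2: miss, frames (0 4 2)
5: miss, evict 0, frames (4 2 5)
2: hit
0: miss, evict 4, frames (5 2 0)
2: hit
5: hit
0: hit
9: miss, evict 2, frames (5 0 9)
2: miss, evict 5, frames (0 9 2)
8: miss, evict 0, frames (9 2 8)
2: hit
5: miss, evict 9, frames (8 2 5)
9: miss, evict 8, frames (2 5 9)
1: miss, evict 2, frames (5 9 1)
4: miss, evict 5, frames (9 1 4)
1: hit
3: miss, evict 9, frames (4 1 3)
2: miss, evict 4, frames (1 3 2)
4: miss, evict 1, frames (3 2 4)
3: hit
Page faults: 15.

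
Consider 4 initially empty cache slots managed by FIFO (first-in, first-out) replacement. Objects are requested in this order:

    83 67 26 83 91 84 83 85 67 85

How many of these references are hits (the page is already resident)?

83 -> fault, frames {83}
67 -> fault, frames {83,67}
26 -> fault, frames {83,67,26}
83 -> hit
91 -> fault, frames {83,67,26,91}
84 -> fault, evict 83, frames {67,26,91,84}
83 -> fault, evict 67, frames {26,91,84,83}
85 -> fault, evict 26, frames {91,84,83,85}
67 -> fault, evict 91, frames {84,83,85,67}
85 -> hit
Hits: 2.

2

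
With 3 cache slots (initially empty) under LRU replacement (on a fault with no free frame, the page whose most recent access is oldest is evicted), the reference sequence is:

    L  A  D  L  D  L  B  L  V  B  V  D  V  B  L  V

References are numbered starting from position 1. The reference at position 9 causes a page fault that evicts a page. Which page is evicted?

pos 1: L -> miss, frames (L)
pos 2: A -> miss, frames (L A)
pos 3: D -> miss, frames (L A D)
pos 4: L -> hit
pos 5: D -> hit
pos 6: L -> hit
pos 7: B -> miss, evict A, frames (D L B)
pos 8: L -> hit
pos 9: V -> miss, evict D, frames (B L V)
At position 9, page D is evicted.

D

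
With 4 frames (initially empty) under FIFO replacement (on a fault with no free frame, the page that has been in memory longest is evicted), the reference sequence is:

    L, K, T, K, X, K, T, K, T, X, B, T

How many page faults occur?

L: fault, frames [L]
K: fault, frames [L, K]
T: fault, frames [L, K, T]
K: hit
X: fault, frames [L, K, T, X]
K: hit
T: hit
K: hit
T: hit
X: hit
B: fault, evict L, frames [K, T, X, B]
T: hit
Page faults: 5.

5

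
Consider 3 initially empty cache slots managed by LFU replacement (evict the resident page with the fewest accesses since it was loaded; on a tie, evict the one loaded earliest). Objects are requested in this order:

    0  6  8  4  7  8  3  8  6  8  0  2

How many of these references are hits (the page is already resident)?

3

0: fault, frames [0]
6: fault, frames [0, 6]
8: fault, frames [0, 6, 8]
4: fault, evict 0, frames [6, 8, 4]
7: fault, evict 6, frames [8, 4, 7]
8: hit
3: fault, evict 4, frames [8, 7, 3]
8: hit
6: fault, evict 7, frames [8, 3, 6]
8: hit
0: fault, evict 3, frames [8, 6, 0]
2: fault, evict 6, frames [8, 0, 2]
Hits: 3.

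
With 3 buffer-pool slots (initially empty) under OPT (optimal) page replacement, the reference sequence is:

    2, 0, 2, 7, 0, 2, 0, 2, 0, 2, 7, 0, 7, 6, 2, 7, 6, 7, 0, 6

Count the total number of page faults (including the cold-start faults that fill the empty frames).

2 → fault, frames [2]
0 → fault, frames [2, 0]
2 → hit
7 → fault, frames [2, 0, 7]
0 → hit
2 → hit
0 → hit
2 → hit
0 → hit
2 → hit
7 → hit
0 → hit
7 → hit
6 → fault, evict 0, frames [2, 7, 6]
2 → hit
7 → hit
6 → hit
7 → hit
0 → fault, evict 7, frames [2, 6, 0]
6 → hit
Page faults: 5.

5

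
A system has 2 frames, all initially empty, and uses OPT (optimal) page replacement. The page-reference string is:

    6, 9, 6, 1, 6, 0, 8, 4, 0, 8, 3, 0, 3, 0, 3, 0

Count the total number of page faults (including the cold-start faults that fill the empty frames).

8

6 -> miss, frames {6}
9 -> miss, frames {6,9}
6 -> hit
1 -> miss, evict 9, frames {6,1}
6 -> hit
0 -> miss, evict 1, frames {6,0}
8 -> miss, evict 6, frames {0,8}
4 -> miss, evict 8, frames {0,4}
0 -> hit
8 -> miss, evict 4, frames {0,8}
3 -> miss, evict 8, frames {0,3}
0 -> hit
3 -> hit
0 -> hit
3 -> hit
0 -> hit
Page faults: 8.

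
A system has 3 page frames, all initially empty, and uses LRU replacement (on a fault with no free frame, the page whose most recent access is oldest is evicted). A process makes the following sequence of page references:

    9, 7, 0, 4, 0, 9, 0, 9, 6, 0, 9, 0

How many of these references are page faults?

9: miss, frames {9}
7: miss, frames {9,7}
0: miss, frames {9,7,0}
4: miss, evict 9, frames {7,0,4}
0: hit
9: miss, evict 7, frames {4,0,9}
0: hit
9: hit
6: miss, evict 4, frames {0,9,6}
0: hit
9: hit
0: hit
Page faults: 6.

6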